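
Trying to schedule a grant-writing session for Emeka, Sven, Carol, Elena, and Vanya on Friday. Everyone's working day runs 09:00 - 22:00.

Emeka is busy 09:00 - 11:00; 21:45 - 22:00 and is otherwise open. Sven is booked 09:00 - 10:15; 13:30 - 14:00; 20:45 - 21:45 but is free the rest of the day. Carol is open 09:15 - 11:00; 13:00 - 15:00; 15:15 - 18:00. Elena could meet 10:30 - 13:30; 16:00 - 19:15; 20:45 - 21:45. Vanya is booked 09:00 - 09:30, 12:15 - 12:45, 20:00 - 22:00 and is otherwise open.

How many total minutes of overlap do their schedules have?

Emeka free: 11:00-21:45 (invert busy blocks within the working day).
Sven free: 10:15-13:30, 14:00-20:45, 21:45-22:00 (invert busy blocks within the working day).
Carol free: 09:15-11:00, 13:00-15:00, 15:15-18:00.
Elena free: 10:30-13:30, 16:00-19:15, 20:45-21:45.
Vanya free: 09:30-12:15, 12:45-20:00 (invert busy blocks within the working day).
Emeka ∩ Sven: 11:00-13:30, 14:00-20:45.
Emeka ∩ Sven ∩ Carol: 13:00-13:30, 14:00-15:00, 15:15-18:00.
Emeka ∩ Sven ∩ Carol ∩ Elena: 13:00-13:30, 16:00-18:00.
Emeka ∩ Sven ∩ Carol ∩ Elena ∩ Vanya: 13:00-13:30, 16:00-18:00.
Summing the common windows: 30 + 120 = 150 minutes.

150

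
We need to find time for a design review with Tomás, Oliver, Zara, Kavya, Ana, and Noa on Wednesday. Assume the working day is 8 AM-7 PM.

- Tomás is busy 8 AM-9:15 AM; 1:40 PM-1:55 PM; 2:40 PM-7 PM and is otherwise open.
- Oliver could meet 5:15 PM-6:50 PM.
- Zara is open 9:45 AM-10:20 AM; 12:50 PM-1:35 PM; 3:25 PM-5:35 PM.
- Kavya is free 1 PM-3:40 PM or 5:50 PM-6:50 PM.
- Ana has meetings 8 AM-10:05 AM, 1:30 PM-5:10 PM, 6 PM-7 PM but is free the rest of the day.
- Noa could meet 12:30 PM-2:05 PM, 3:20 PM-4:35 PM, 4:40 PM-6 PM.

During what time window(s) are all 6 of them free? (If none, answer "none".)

Tomás free: 09:15-13:40, 13:55-14:40 (invert busy blocks within the working day).
Oliver free: 17:15-18:50.
Zara free: 09:45-10:20, 12:50-13:35, 15:25-17:35.
Kavya free: 13:00-15:40, 17:50-18:50.
Ana free: 10:05-13:30, 17:10-18:00 (invert busy blocks within the working day).
Noa free: 12:30-14:05, 15:20-16:35, 16:40-18:00.
Tomás ∩ Oliver: ∅.
Tomás ∩ Oliver ∩ Zara: ∅.
Tomás ∩ Oliver ∩ Zara ∩ Kavya: ∅.
Tomás ∩ Oliver ∩ Zara ∩ Kavya ∩ Ana: ∅.
Tomás ∩ Oliver ∩ Zara ∩ Kavya ∩ Ana ∩ Noa: ∅.
There is no time when everyone is free.

none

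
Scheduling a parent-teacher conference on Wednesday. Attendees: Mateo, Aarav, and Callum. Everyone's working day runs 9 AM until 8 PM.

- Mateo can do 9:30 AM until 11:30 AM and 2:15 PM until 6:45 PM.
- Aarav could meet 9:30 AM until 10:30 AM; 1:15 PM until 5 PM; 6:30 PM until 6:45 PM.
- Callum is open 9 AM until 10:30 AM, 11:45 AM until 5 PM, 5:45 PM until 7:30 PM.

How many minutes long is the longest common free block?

165

Mateo ∩ Aarav: 09:30-10:30, 14:15-17:00, 18:30-18:45.
Mateo ∩ Aarav ∩ Callum: 09:30-10:30, 14:15-17:00, 18:30-18:45.
So the common availability across everyone is 09:30-10:30, 14:15-17:00, 18:30-18:45.
The longest is 14:15-17:00 at 165 minutes.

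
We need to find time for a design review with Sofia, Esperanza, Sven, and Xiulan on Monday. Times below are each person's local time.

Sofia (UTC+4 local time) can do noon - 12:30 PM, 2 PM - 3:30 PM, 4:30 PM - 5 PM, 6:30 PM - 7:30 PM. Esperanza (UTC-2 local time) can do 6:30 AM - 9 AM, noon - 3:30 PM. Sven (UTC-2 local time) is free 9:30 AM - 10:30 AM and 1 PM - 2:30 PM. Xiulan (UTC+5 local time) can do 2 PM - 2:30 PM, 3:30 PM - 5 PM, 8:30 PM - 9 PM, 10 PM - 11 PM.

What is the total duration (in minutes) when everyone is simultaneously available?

0

Sofia in UTC: 08:00-08:30, 10:00-11:30, 12:30-13:00, 14:30-15:30 (subtract 4h to convert from UTC+4).
Esperanza in UTC: 08:30-11:00, 14:00-17:30 (add 2h to convert from UTC-2).
Sven in UTC: 11:30-12:30, 15:00-16:30 (add 2h to convert from UTC-2).
Xiulan in UTC: 09:00-09:30, 10:30-12:00, 15:30-16:00, 17:00-18:00 (subtract 5h to convert from UTC+5).
Sofia ∩ Esperanza: 10:00-11:00, 14:30-15:30.
Sofia ∩ Esperanza ∩ Sven: 15:00-15:30.
Sofia ∩ Esperanza ∩ Sven ∩ Xiulan: ∅.
There is no time when everyone is free.
There is no common window, so the total is 0 minutes.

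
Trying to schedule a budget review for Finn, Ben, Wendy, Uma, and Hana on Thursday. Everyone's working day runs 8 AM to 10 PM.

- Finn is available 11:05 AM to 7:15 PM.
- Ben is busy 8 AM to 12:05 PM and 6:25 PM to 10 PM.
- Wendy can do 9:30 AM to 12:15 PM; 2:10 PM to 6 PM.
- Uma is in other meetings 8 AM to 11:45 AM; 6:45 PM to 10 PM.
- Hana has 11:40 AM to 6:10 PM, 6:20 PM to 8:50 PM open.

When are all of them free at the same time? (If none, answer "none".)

12:05-12:15, 14:10-18:00

Finn free: 11:05-19:15.
Ben free: 12:05-18:25 (invert busy blocks within the working day).
Wendy free: 09:30-12:15, 14:10-18:00.
Uma free: 11:45-18:45 (invert busy blocks within the working day).
Hana free: 11:40-18:10, 18:20-20:50.
Finn ∩ Ben: 12:05-18:25.
Finn ∩ Ben ∩ Wendy: 12:05-12:15, 14:10-18:00.
Finn ∩ Ben ∩ Wendy ∩ Uma: 12:05-12:15, 14:10-18:00.
Finn ∩ Ben ∩ Wendy ∩ Uma ∩ Hana: 12:05-12:15, 14:10-18:00.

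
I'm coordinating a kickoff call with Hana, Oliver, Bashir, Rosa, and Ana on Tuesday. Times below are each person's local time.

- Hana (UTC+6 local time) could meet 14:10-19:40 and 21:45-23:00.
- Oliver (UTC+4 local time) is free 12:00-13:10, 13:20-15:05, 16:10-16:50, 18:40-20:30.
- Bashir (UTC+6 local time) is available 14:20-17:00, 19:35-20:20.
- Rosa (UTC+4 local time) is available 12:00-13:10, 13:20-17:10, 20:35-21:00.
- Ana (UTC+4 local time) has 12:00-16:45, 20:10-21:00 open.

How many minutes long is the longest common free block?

100

Hana in UTC: 08:10-13:40, 15:45-17:00 (subtract 6h to convert from UTC+6).
Oliver in UTC: 08:00-09:10, 09:20-11:05, 12:10-12:50, 14:40-16:30 (subtract 4h to convert from UTC+4).
Bashir in UTC: 08:20-11:00, 13:35-14:20 (subtract 6h to convert from UTC+6).
Rosa in UTC: 08:00-09:10, 09:20-13:10, 16:35-17:00 (subtract 4h to convert from UTC+4).
Ana in UTC: 08:00-12:45, 16:10-17:00 (subtract 4h to convert from UTC+4).
Hana ∩ Oliver: 08:10-09:10, 09:20-11:05, 12:10-12:50, 15:45-16:30.
Hana ∩ Oliver ∩ Bashir: 08:20-09:10, 09:20-11:00.
Hana ∩ Oliver ∩ Bashir ∩ Rosa: 08:20-09:10, 09:20-11:00.
Hana ∩ Oliver ∩ Bashir ∩ Rosa ∩ Ana: 08:20-09:10, 09:20-11:00.
The longest is 09:20-11:00 at 100 minutes.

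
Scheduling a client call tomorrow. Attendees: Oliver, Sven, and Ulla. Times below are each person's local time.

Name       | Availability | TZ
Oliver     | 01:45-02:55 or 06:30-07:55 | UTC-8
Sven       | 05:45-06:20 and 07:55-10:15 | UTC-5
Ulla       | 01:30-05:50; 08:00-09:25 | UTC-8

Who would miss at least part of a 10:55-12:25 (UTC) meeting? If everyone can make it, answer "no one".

Oliver in UTC: 09:45-10:55, 14:30-15:55 (add 8h to convert from UTC-8).
Sven in UTC: 10:45-11:20, 12:55-15:15 (add 5h to convert from UTC-5).
Ulla in UTC: 09:30-13:50, 16:00-17:25 (add 8h to convert from UTC-8).
Oliver: not fully free for 10:55-12:25. Sven: not fully free for 10:55-12:25. Ulla: free for 10:55-12:25.

Oliver, Sven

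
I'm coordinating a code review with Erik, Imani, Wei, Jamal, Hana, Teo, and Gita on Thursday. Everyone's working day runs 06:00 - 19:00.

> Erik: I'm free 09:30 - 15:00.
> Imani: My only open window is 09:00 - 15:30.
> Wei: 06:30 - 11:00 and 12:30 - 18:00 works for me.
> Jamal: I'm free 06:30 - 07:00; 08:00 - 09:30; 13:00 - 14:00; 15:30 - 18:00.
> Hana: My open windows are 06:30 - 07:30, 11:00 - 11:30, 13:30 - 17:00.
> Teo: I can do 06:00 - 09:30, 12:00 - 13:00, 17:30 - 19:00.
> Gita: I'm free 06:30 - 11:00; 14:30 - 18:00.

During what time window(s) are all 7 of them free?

none

Erik ∩ Imani: 09:30-15:00.
Erik ∩ Imani ∩ Wei: 09:30-11:00, 12:30-15:00.
Erik ∩ Imani ∩ Wei ∩ Jamal: 13:00-14:00.
Erik ∩ Imani ∩ Wei ∩ Jamal ∩ Hana: 13:30-14:00.
Erik ∩ Imani ∩ Wei ∩ Jamal ∩ Hana ∩ Teo: ∅.
Erik ∩ Imani ∩ Wei ∩ Jamal ∩ Hana ∩ Teo ∩ Gita: ∅.
There is no time when everyone is free.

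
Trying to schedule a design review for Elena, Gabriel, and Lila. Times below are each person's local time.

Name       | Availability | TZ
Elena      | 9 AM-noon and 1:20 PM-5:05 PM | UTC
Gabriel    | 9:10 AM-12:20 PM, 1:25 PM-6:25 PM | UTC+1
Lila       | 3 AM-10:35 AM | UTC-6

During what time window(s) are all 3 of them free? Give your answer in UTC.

Elena in UTC: 09:00-12:00, 13:20-17:05.
Gabriel in UTC: 08:10-11:20, 12:25-17:25 (subtract 1h to convert from UTC+1).
Lila in UTC: 09:00-16:35 (add 6h to convert from UTC-6).
Elena ∩ Gabriel: 09:00-11:20, 13:20-17:05.
Elena ∩ Gabriel ∩ Lila: 09:00-11:20, 13:20-16:35.
So the common availability across everyone is 09:00-11:20, 13:20-16:35.

09:00-11:20, 13:20-16:35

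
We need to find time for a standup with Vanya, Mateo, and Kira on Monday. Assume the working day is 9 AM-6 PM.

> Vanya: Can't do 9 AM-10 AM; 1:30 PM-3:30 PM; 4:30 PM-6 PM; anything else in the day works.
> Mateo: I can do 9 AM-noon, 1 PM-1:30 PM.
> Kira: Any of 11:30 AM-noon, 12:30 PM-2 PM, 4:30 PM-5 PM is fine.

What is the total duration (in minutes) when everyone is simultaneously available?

60

Vanya free: 10:00-13:30, 15:30-16:30 (invert busy blocks within the working day).
Mateo free: 09:00-12:00, 13:00-13:30.
Kira free: 11:30-12:00, 12:30-14:00, 16:30-17:00.
Vanya ∩ Mateo: 10:00-12:00, 13:00-13:30.
Vanya ∩ Mateo ∩ Kira: 11:30-12:00, 13:00-13:30.
So the common availability across everyone is 11:30-12:00, 13:00-13:30.
Summing the common windows: 30 + 30 = 60 minutes.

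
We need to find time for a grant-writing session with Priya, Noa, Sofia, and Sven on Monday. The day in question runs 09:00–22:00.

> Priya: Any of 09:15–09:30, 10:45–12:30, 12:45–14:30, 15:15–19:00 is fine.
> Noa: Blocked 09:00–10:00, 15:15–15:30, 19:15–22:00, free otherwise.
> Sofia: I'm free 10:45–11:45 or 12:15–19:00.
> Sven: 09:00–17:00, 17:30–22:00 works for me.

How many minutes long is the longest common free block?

105

Priya free: 09:15-09:30, 10:45-12:30, 12:45-14:30, 15:15-19:00.
Noa free: 10:00-15:15, 15:30-19:15 (invert busy blocks within the working day).
Sofia free: 10:45-11:45, 12:15-19:00.
Sven free: 09:00-17:00, 17:30-22:00.
Priya ∩ Noa: 10:45-12:30, 12:45-14:30, 15:30-19:00.
Priya ∩ Noa ∩ Sofia: 10:45-11:45, 12:15-12:30, 12:45-14:30, 15:30-19:00.
Priya ∩ Noa ∩ Sofia ∩ Sven: 10:45-11:45, 12:15-12:30, 12:45-14:30, 15:30-17:00, 17:30-19:00.
The longest is 12:45-14:30 at 105 minutes.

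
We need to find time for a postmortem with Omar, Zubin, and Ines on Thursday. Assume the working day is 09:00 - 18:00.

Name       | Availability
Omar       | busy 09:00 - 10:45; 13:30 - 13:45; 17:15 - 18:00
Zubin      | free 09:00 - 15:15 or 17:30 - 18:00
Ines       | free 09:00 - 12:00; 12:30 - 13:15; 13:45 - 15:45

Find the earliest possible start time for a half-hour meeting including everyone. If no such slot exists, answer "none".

10:45

Omar free: 10:45-13:30, 13:45-17:15 (invert busy blocks within the working day).
Zubin free: 09:00-15:15, 17:30-18:00.
Ines free: 09:00-12:00, 12:30-13:15, 13:45-15:45.
Omar ∩ Zubin: 10:45-13:30, 13:45-15:15.
Omar ∩ Zubin ∩ Ines: 10:45-12:00, 12:30-13:15, 13:45-15:15.
The first common window of at least 30 minutes is 10:45-12:00, so the earliest start is 10:45.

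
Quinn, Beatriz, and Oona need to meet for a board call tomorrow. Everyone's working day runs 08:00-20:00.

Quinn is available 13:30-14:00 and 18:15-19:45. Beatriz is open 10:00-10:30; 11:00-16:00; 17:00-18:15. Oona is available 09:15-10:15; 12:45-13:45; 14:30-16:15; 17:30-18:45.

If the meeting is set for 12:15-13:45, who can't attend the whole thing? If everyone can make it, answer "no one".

Quinn: not fully free for 12:15-13:45. Beatriz: free for 12:15-13:45. Oona: not fully free for 12:15-13:45.

Oona, Quinn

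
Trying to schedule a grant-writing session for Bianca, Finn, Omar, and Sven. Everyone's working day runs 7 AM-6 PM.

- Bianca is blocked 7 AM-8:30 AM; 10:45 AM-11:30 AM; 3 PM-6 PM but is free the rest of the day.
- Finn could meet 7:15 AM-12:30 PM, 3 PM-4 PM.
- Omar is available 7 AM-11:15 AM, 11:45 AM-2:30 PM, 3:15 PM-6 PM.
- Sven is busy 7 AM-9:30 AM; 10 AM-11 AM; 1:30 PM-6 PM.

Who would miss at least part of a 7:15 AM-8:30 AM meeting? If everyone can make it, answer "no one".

Bianca, Sven

Bianca free: 08:30-10:45, 11:30-15:00 (invert busy blocks within the working day).
Finn free: 07:15-12:30, 15:00-16:00.
Omar free: 07:00-11:15, 11:45-14:30, 15:15-18:00.
Sven free: 09:30-10:00, 11:00-13:30 (invert busy blocks within the working day).
Bianca: not fully free for 07:15-08:30. Finn: free for 07:15-08:30. Omar: free for 07:15-08:30. Sven: not fully free for 07:15-08:30.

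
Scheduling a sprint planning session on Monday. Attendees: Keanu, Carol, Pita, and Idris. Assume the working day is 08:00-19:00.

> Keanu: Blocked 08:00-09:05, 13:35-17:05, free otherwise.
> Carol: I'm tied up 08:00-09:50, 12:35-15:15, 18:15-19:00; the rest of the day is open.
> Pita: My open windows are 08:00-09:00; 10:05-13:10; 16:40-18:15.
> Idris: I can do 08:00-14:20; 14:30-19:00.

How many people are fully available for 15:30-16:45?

2

Keanu free: 09:05-13:35, 17:05-19:00 (invert busy blocks within the working day).
Carol free: 09:50-12:35, 15:15-18:15 (invert busy blocks within the working day).
Pita free: 08:00-09:00, 10:05-13:10, 16:40-18:15.
Idris free: 08:00-14:20, 14:30-19:00.
Carol and Idris can make the full 15:30-16:45 slot — that's 2.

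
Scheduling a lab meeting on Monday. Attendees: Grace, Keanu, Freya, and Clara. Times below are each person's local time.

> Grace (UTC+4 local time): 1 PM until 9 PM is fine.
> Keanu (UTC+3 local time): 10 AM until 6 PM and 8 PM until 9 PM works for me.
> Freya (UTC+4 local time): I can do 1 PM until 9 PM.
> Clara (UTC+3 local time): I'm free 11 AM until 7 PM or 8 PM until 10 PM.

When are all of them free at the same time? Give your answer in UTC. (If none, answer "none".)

Grace in UTC: 09:00-17:00 (subtract 4h to convert from UTC+4).
Keanu in UTC: 07:00-15:00, 17:00-18:00 (subtract 3h to convert from UTC+3).
Freya in UTC: 09:00-17:00 (subtract 4h to convert from UTC+4).
Clara in UTC: 08:00-16:00, 17:00-19:00 (subtract 3h to convert from UTC+3).
Grace ∩ Keanu: 09:00-15:00.
Grace ∩ Keanu ∩ Freya: 09:00-15:00.
Grace ∩ Keanu ∩ Freya ∩ Clara: 09:00-15:00.

09:00-15:00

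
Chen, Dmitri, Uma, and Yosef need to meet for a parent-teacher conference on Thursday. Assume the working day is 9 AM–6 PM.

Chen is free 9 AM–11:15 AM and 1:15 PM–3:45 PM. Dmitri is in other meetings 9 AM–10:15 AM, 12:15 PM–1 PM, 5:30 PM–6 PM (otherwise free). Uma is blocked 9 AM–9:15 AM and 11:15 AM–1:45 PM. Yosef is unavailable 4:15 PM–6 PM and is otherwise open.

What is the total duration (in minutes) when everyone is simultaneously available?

Chen free: 09:00-11:15, 13:15-15:45.
Dmitri free: 10:15-12:15, 13:00-17:30 (invert busy blocks within the working day).
Uma free: 09:15-11:15, 13:45-18:00 (invert busy blocks within the working day).
Yosef free: 09:00-16:15 (invert busy blocks within the working day).
Chen ∩ Dmitri: 10:15-11:15, 13:15-15:45.
Chen ∩ Dmitri ∩ Uma: 10:15-11:15, 13:45-15:45.
Chen ∩ Dmitri ∩ Uma ∩ Yosef: 10:15-11:15, 13:45-15:45.
Summing the common windows: 60 + 120 = 180 minutes.

180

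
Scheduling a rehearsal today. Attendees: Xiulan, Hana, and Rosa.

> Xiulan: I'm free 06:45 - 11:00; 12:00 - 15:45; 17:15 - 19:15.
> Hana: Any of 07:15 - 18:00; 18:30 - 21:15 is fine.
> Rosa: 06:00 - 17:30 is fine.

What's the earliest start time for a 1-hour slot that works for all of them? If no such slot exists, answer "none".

Xiulan ∩ Hana: 07:15-11:00, 12:00-15:45, 17:15-18:00, 18:30-19:15.
Xiulan ∩ Hana ∩ Rosa: 07:15-11:00, 12:00-15:45, 17:15-17:30.
So the common availability across everyone is 07:15-11:00, 12:00-15:45, 17:15-17:30.
The first common window of at least 60 minutes is 07:15-11:00, so the earliest start is 07:15.

07:15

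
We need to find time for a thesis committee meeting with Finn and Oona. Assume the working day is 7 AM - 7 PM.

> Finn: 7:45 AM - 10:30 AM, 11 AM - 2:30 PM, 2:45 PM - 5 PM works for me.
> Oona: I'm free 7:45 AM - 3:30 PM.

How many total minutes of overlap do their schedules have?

420

Finn ∩ Oona: 07:45-10:30, 11:00-14:30, 14:45-15:30.
Summing the common windows: 165 + 210 + 45 = 420 minutes.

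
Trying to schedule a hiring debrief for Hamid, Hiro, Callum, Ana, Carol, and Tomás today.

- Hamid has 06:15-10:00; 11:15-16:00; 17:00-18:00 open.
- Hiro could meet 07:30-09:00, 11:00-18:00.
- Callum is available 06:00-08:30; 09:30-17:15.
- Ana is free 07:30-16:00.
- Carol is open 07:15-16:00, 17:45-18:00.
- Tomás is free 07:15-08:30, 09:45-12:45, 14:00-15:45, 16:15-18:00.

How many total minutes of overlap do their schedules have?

Hamid ∩ Hiro: 07:30-09:00, 11:15-16:00, 17:00-18:00.
Hamid ∩ Hiro ∩ Callum: 07:30-08:30, 11:15-16:00, 17:00-17:15.
Hamid ∩ Hiro ∩ Callum ∩ Ana: 07:30-08:30, 11:15-16:00.
Hamid ∩ Hiro ∩ Callum ∩ Ana ∩ Carol: 07:30-08:30, 11:15-16:00.
Hamid ∩ Hiro ∩ Callum ∩ Ana ∩ Carol ∩ Tomás: 07:30-08:30, 11:15-12:45, 14:00-15:45.
Those are the intersection windows.
Summing the common windows: 60 + 90 + 105 = 255 minutes.

255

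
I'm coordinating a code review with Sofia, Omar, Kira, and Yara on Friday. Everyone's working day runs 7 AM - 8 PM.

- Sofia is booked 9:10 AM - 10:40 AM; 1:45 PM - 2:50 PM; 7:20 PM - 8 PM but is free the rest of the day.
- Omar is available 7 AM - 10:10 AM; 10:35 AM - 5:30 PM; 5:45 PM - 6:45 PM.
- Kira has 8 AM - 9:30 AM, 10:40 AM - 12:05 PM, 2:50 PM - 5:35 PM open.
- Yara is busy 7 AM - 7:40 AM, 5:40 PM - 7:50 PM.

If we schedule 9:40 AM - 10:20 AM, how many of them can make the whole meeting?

Sofia free: 07:00-09:10, 10:40-13:45, 14:50-19:20 (invert busy blocks within the working day).
Omar free: 07:00-10:10, 10:35-17:30, 17:45-18:45.
Kira free: 08:00-09:30, 10:40-12:05, 14:50-17:35.
Yara free: 07:40-17:40, 19:50-20:00 (invert busy blocks within the working day).
Yara can make the full 09:40-10:20 slot — that's 1.

1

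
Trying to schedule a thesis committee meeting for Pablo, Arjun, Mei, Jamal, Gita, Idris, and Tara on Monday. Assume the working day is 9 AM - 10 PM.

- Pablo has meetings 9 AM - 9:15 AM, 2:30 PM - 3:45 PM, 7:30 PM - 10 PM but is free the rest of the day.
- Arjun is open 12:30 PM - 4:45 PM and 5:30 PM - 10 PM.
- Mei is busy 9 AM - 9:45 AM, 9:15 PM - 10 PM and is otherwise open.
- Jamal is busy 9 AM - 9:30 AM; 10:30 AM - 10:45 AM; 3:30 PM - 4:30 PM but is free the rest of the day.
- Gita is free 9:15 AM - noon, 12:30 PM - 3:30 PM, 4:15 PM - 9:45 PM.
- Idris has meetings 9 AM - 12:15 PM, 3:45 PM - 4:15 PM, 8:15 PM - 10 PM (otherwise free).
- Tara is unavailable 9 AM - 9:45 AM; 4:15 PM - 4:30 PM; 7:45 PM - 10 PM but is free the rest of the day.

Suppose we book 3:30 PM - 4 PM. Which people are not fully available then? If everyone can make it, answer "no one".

Pablo free: 09:15-14:30, 15:45-19:30 (invert busy blocks within the working day).
Arjun free: 12:30-16:45, 17:30-22:00.
Mei free: 09:45-21:15 (invert busy blocks within the working day).
Jamal free: 09:30-10:30, 10:45-15:30, 16:30-22:00 (invert busy blocks within the working day).
Gita free: 09:15-12:00, 12:30-15:30, 16:15-21:45.
Idris free: 12:15-15:45, 16:15-20:15 (invert busy blocks within the working day).
Tara free: 09:45-16:15, 16:30-19:45 (invert busy blocks within the working day).
Pablo: not fully free for 15:30-16:00. Arjun: free for 15:30-16:00. Mei: free for 15:30-16:00. Jamal: not fully free for 15:30-16:00. Gita: not fully free for 15:30-16:00. Idris: not fully free for 15:30-16:00. Tara: free for 15:30-16:00.

Gita, Idris, Jamal, Pablo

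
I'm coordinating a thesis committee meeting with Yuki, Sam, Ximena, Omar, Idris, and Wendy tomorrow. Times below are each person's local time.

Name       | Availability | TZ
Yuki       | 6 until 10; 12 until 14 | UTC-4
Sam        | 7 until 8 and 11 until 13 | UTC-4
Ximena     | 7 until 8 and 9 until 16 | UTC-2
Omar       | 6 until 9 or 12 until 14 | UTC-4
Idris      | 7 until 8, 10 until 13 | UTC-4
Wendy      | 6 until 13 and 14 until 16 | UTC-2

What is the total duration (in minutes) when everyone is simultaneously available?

120

Yuki in UTC: 10:00-14:00, 16:00-18:00 (add 4h to convert from UTC-4).
Sam in UTC: 11:00-12:00, 15:00-17:00 (add 4h to convert from UTC-4).
Ximena in UTC: 09:00-10:00, 11:00-18:00 (add 2h to convert from UTC-2).
Omar in UTC: 10:00-13:00, 16:00-18:00 (add 4h to convert from UTC-4).
Idris in UTC: 11:00-12:00, 14:00-17:00 (add 4h to convert from UTC-4).
Wendy in UTC: 08:00-15:00, 16:00-18:00 (add 2h to convert from UTC-2).
Yuki ∩ Sam: 11:00-12:00, 16:00-17:00.
Yuki ∩ Sam ∩ Ximena: 11:00-12:00, 16:00-17:00.
Yuki ∩ Sam ∩ Ximena ∩ Omar: 11:00-12:00, 16:00-17:00.
Yuki ∩ Sam ∩ Ximena ∩ Omar ∩ Idris: 11:00-12:00, 16:00-17:00.
Yuki ∩ Sam ∩ Ximena ∩ Omar ∩ Idris ∩ Wendy: 11:00-12:00, 16:00-17:00.
Summing the common windows: 60 + 60 = 120 minutes.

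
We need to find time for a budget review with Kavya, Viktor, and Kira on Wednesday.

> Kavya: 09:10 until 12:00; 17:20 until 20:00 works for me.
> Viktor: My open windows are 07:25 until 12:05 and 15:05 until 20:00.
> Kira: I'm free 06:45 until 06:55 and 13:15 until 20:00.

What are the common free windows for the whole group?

17:20-20:00

Kavya ∩ Viktor: 09:10-12:00, 17:20-20:00.
Kavya ∩ Viktor ∩ Kira: 17:20-20:00.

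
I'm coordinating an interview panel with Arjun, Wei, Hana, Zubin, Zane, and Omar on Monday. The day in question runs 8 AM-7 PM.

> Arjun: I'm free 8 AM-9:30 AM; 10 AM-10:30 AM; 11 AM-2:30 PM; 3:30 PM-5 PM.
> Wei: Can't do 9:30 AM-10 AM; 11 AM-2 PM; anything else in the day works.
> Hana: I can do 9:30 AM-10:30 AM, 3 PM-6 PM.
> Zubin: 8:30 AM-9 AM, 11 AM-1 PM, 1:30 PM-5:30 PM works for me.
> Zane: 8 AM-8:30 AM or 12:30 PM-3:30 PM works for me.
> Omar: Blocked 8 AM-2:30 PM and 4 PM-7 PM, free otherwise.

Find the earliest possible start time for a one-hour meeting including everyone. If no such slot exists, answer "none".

none

Arjun free: 08:00-09:30, 10:00-10:30, 11:00-14:30, 15:30-17:00.
Wei free: 08:00-09:30, 10:00-11:00, 14:00-19:00 (invert busy blocks within the working day).
Hana free: 09:30-10:30, 15:00-18:00.
Zubin free: 08:30-09:00, 11:00-13:00, 13:30-17:30.
Zane free: 08:00-08:30, 12:30-15:30.
Omar free: 14:30-16:00 (invert busy blocks within the working day).
Arjun ∩ Wei: 08:00-09:30, 10:00-10:30, 14:00-14:30, 15:30-17:00.
Arjun ∩ Wei ∩ Hana: 10:00-10:30, 15:30-17:00.
Arjun ∩ Wei ∩ Hana ∩ Zubin: 15:30-17:00.
Arjun ∩ Wei ∩ Hana ∩ Zubin ∩ Zane: ∅.
Arjun ∩ Wei ∩ Hana ∩ Zubin ∩ Zane ∩ Omar: ∅.
There is no time when everyone is free.
No common window is at least 60 minutes long.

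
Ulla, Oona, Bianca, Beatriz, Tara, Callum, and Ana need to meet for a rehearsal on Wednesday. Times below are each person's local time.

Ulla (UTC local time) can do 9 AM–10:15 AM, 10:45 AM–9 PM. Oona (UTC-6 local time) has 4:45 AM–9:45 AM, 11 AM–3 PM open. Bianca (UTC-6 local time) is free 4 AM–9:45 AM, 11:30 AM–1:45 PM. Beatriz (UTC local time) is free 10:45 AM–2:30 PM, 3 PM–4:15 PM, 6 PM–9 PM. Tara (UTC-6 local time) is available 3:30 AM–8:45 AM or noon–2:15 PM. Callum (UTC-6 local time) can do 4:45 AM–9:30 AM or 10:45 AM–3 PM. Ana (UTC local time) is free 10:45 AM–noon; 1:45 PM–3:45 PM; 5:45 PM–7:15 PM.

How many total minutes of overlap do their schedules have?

195

Ulla in UTC: 09:00-10:15, 10:45-21:00.
Oona in UTC: 10:45-15:45, 17:00-21:00 (add 6h to convert from UTC-6).
Bianca in UTC: 10:00-15:45, 17:30-19:45 (add 6h to convert from UTC-6).
Beatriz in UTC: 10:45-14:30, 15:00-16:15, 18:00-21:00.
Tara in UTC: 09:30-14:45, 18:00-20:15 (add 6h to convert from UTC-6).
Callum in UTC: 10:45-15:30, 16:45-21:00 (add 6h to convert from UTC-6).
Ana in UTC: 10:45-12:00, 13:45-15:45, 17:45-19:15.
Ulla ∩ Oona: 10:45-15:45, 17:00-21:00.
Ulla ∩ Oona ∩ Bianca: 10:45-15:45, 17:30-19:45.
Ulla ∩ Oona ∩ Bianca ∩ Beatriz: 10:45-14:30, 15:00-15:45, 18:00-19:45.
Ulla ∩ Oona ∩ Bianca ∩ Beatriz ∩ Tara: 10:45-14:30, 18:00-19:45.
Ulla ∩ Oona ∩ Bianca ∩ Beatriz ∩ Tara ∩ Callum: 10:45-14:30, 18:00-19:45.
Ulla ∩ Oona ∩ Bianca ∩ Beatriz ∩ Tara ∩ Callum ∩ Ana: 10:45-12:00, 13:45-14:30, 18:00-19:15.
Those are the intersection windows.
Summing the common windows: 75 + 45 + 75 = 195 minutes.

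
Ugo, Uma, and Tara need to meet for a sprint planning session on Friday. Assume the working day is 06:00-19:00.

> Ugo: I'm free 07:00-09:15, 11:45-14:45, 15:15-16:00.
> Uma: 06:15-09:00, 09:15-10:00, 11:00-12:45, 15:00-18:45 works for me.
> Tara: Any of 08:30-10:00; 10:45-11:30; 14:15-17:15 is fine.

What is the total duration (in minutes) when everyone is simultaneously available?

Ugo ∩ Uma: 07:00-09:00, 11:45-12:45, 15:15-16:00.
Ugo ∩ Uma ∩ Tara: 08:30-09:00, 15:15-16:00.
So the common availability across everyone is 08:30-09:00, 15:15-16:00.
Summing the common windows: 30 + 45 = 75 minutes.

75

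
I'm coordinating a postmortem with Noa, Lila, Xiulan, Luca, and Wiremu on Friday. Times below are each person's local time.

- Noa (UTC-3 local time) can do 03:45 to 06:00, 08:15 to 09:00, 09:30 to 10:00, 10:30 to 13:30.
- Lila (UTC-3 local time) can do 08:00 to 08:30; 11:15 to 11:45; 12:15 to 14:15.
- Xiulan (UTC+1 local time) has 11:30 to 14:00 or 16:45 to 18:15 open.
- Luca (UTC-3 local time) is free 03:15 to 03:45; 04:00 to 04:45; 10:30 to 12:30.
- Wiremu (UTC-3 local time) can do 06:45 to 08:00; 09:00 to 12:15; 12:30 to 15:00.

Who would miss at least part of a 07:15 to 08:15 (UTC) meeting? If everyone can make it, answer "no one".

Lila, Luca, Wiremu, Xiulan

Noa in UTC: 06:45-09:00, 11:15-12:00, 12:30-13:00, 13:30-16:30 (add 3h to convert from UTC-3).
Lila in UTC: 11:00-11:30, 14:15-14:45, 15:15-17:15 (add 3h to convert from UTC-3).
Xiulan in UTC: 10:30-13:00, 15:45-17:15 (subtract 1h to convert from UTC+1).
Luca in UTC: 06:15-06:45, 07:00-07:45, 13:30-15:30 (add 3h to convert from UTC-3).
Wiremu in UTC: 09:45-11:00, 12:00-15:15, 15:30-18:00 (add 3h to convert from UTC-3).
Noa: free for 07:15-08:15. Lila: not fully free for 07:15-08:15. Xiulan: not fully free for 07:15-08:15. Luca: not fully free for 07:15-08:15. Wiremu: not fully free for 07:15-08:15.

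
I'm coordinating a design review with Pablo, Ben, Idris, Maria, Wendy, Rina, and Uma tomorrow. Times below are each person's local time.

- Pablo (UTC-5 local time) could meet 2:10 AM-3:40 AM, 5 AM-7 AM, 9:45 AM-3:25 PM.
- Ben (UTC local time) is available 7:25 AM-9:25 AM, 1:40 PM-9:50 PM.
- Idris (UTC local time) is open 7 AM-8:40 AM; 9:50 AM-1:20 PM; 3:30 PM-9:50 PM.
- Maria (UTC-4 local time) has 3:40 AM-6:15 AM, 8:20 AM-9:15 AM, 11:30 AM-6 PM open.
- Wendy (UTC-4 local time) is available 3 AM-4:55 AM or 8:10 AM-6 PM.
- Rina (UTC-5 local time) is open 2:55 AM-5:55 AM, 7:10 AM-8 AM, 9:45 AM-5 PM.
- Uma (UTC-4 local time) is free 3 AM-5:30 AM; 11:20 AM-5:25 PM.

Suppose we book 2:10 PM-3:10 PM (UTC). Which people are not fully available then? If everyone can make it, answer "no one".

Pablo in UTC: 07:10-08:40, 10:00-12:00, 14:45-20:25 (add 5h to convert from UTC-5).
Ben in UTC: 07:25-09:25, 13:40-21:50.
Idris in UTC: 07:00-08:40, 09:50-13:20, 15:30-21:50.
Maria in UTC: 07:40-10:15, 12:20-13:15, 15:30-22:00 (add 4h to convert from UTC-4).
Wendy in UTC: 07:00-08:55, 12:10-22:00 (add 4h to convert from UTC-4).
Rina in UTC: 07:55-10:55, 12:10-13:00, 14:45-22:00 (add 5h to convert from UTC-5).
Uma in UTC: 07:00-09:30, 15:20-21:25 (add 4h to convert from UTC-4).
Pablo: not fully free for 14:10-15:10. Ben: free for 14:10-15:10. Idris: not fully free for 14:10-15:10. Maria: not fully free for 14:10-15:10. Wendy: free for 14:10-15:10. Rina: not fully free for 14:10-15:10. Uma: not fully free for 14:10-15:10.

Idris, Maria, Pablo, Rina, Uma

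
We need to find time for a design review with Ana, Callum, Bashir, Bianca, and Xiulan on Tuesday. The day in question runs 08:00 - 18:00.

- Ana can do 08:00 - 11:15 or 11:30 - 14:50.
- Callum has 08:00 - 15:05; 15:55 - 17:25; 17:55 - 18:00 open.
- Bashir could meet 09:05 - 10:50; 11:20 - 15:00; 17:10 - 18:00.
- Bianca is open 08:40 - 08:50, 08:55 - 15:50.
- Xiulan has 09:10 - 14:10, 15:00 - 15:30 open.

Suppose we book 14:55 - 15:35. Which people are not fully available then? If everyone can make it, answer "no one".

Ana: not fully free for 14:55-15:35. Callum: not fully free for 14:55-15:35. Bashir: not fully free for 14:55-15:35. Bianca: free for 14:55-15:35. Xiulan: not fully free for 14:55-15:35.

Ana, Bashir, Callum, Xiulan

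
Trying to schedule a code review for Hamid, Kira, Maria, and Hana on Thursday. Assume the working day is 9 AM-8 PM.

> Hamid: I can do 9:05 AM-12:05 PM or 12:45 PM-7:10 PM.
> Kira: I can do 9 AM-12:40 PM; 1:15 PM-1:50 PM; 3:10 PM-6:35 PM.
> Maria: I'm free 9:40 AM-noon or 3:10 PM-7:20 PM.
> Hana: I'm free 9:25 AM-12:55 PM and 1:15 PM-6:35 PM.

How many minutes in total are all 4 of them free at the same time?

345

Hamid ∩ Kira: 09:05-12:05, 13:15-13:50, 15:10-18:35.
Hamid ∩ Kira ∩ Maria: 09:40-12:00, 15:10-18:35.
Hamid ∩ Kira ∩ Maria ∩ Hana: 09:40-12:00, 15:10-18:35.
So the common availability across everyone is 09:40-12:00, 15:10-18:35.
Summing the common windows: 140 + 205 = 345 minutes.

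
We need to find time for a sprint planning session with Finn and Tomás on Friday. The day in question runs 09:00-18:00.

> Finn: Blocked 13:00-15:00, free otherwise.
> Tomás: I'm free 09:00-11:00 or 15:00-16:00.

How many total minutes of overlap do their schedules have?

180

Finn free: 09:00-13:00, 15:00-18:00 (invert busy blocks within the working day).
Tomás free: 09:00-11:00, 15:00-16:00.
Finn ∩ Tomás: 09:00-11:00, 15:00-16:00.
Summing the common windows: 120 + 60 = 180 minutes.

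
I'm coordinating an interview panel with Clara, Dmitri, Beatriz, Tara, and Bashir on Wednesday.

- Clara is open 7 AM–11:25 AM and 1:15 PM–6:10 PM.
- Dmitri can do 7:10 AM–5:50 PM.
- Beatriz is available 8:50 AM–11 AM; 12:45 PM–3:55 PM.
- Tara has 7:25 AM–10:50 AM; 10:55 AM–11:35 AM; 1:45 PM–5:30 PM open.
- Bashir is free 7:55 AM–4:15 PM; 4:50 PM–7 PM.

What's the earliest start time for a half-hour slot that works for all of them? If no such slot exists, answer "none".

Clara ∩ Dmitri: 07:10-11:25, 13:15-17:50.
Clara ∩ Dmitri ∩ Beatriz: 08:50-11:00, 13:15-15:55.
Clara ∩ Dmitri ∩ Beatriz ∩ Tara: 08:50-10:50, 10:55-11:00, 13:45-15:55.
Clara ∩ Dmitri ∩ Beatriz ∩ Tara ∩ Bashir: 08:50-10:50, 10:55-11:00, 13:45-15:55.
The first common window of at least 30 minutes is 08:50-10:50, so the earliest start is 08:50.

08:50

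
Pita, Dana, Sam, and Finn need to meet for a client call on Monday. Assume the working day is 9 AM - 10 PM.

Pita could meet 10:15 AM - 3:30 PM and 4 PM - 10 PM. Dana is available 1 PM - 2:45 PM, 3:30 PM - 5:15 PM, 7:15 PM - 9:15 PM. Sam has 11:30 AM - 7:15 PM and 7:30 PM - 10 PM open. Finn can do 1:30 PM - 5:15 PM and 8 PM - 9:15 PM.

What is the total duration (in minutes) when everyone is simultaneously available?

225

Pita ∩ Dana: 13:00-14:45, 16:00-17:15, 19:15-21:15.
Pita ∩ Dana ∩ Sam: 13:00-14:45, 16:00-17:15, 19:30-21:15.
Pita ∩ Dana ∩ Sam ∩ Finn: 13:30-14:45, 16:00-17:15, 20:00-21:15.
Those are the intersection windows.
Summing the common windows: 75 + 75 + 75 = 225 minutes.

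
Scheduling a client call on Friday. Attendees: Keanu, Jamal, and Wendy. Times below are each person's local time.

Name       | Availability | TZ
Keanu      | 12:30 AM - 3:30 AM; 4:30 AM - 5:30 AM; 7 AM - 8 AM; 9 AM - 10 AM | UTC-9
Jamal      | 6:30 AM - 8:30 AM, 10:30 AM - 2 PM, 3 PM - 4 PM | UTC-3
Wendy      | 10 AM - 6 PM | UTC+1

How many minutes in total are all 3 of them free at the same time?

240

Keanu in UTC: 09:30-12:30, 13:30-14:30, 16:00-17:00, 18:00-19:00 (add 9h to convert from UTC-9).
Jamal in UTC: 09:30-11:30, 13:30-17:00, 18:00-19:00 (add 3h to convert from UTC-3).
Wendy in UTC: 09:00-17:00 (subtract 1h to convert from UTC+1).
Keanu ∩ Jamal: 09:30-11:30, 13:30-14:30, 16:00-17:00, 18:00-19:00.
Keanu ∩ Jamal ∩ Wendy: 09:30-11:30, 13:30-14:30, 16:00-17:00.
Summing the common windows: 120 + 60 + 60 = 240 minutes.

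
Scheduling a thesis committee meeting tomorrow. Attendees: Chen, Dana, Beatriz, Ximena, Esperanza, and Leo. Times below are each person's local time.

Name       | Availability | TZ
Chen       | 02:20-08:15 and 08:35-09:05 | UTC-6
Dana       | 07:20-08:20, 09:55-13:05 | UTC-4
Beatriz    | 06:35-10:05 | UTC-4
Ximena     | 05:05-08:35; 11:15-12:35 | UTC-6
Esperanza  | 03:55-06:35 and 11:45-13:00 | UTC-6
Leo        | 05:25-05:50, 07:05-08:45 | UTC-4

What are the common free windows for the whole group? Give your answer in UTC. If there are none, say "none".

Chen in UTC: 08:20-14:15, 14:35-15:05 (add 6h to convert from UTC-6).
Dana in UTC: 11:20-12:20, 13:55-17:05 (add 4h to convert from UTC-4).
Beatriz in UTC: 10:35-14:05 (add 4h to convert from UTC-4).
Ximena in UTC: 11:05-14:35, 17:15-18:35 (add 6h to convert from UTC-6).
Esperanza in UTC: 09:55-12:35, 17:45-19:00 (add 6h to convert from UTC-6).
Leo in UTC: 09:25-09:50, 11:05-12:45 (add 4h to convert from UTC-4).
Chen ∩ Dana: 11:20-12:20, 13:55-14:15, 14:35-15:05.
Chen ∩ Dana ∩ Beatriz: 11:20-12:20, 13:55-14:05.
Chen ∩ Dana ∩ Beatriz ∩ Ximena: 11:20-12:20, 13:55-14:05.
Chen ∩ Dana ∩ Beatriz ∩ Ximena ∩ Esperanza: 11:20-12:20.
Chen ∩ Dana ∩ Beatriz ∩ Ximena ∩ Esperanza ∩ Leo: 11:20-12:20.

11:20-12:20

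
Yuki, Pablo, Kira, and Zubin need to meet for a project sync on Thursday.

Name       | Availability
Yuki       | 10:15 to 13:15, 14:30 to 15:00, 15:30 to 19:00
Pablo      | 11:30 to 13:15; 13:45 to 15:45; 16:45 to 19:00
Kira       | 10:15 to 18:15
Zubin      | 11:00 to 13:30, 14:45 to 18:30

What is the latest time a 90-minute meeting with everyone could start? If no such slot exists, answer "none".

Yuki ∩ Pablo: 11:30-13:15, 14:30-15:00, 15:30-15:45, 16:45-19:00.
Yuki ∩ Pablo ∩ Kira: 11:30-13:15, 14:30-15:00, 15:30-15:45, 16:45-18:15.
Yuki ∩ Pablo ∩ Kira ∩ Zubin: 11:30-13:15, 14:45-15:00, 15:30-15:45, 16:45-18:15.
Those are the intersection windows.
The last common window of at least 90 minutes is 16:45-18:15; a 90-minute meeting can start as late as 16:45 and still end by 18:15.

16:45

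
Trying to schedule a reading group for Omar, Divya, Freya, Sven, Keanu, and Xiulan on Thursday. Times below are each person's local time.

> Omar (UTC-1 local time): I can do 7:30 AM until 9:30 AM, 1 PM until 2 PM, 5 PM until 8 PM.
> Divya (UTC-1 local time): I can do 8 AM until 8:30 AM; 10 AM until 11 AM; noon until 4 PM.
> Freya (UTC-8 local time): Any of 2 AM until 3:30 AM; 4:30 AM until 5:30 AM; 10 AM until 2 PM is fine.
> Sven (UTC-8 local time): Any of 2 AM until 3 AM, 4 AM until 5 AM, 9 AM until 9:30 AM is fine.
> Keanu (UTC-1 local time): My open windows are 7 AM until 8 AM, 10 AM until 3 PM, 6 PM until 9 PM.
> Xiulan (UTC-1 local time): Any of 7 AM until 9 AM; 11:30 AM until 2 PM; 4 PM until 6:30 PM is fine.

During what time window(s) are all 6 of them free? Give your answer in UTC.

none

Omar in UTC: 08:30-10:30, 14:00-15:00, 18:00-21:00 (add 1h to convert from UTC-1).
Divya in UTC: 09:00-09:30, 11:00-12:00, 13:00-17:00 (add 1h to convert from UTC-1).
Freya in UTC: 10:00-11:30, 12:30-13:30, 18:00-22:00 (add 8h to convert from UTC-8).
Sven in UTC: 10:00-11:00, 12:00-13:00, 17:00-17:30 (add 8h to convert from UTC-8).
Keanu in UTC: 08:00-09:00, 11:00-16:00, 19:00-22:00 (add 1h to convert from UTC-1).
Xiulan in UTC: 08:00-10:00, 12:30-15:00, 17:00-19:30 (add 1h to convert from UTC-1).
Omar ∩ Divya: 09:00-09:30, 14:00-15:00.
Omar ∩ Divya ∩ Freya: ∅.
Omar ∩ Divya ∩ Freya ∩ Sven: ∅.
Omar ∩ Divya ∩ Freya ∩ Sven ∩ Keanu: ∅.
Omar ∩ Divya ∩ Freya ∩ Sven ∩ Keanu ∩ Xiulan: ∅.
There is no time when everyone is free.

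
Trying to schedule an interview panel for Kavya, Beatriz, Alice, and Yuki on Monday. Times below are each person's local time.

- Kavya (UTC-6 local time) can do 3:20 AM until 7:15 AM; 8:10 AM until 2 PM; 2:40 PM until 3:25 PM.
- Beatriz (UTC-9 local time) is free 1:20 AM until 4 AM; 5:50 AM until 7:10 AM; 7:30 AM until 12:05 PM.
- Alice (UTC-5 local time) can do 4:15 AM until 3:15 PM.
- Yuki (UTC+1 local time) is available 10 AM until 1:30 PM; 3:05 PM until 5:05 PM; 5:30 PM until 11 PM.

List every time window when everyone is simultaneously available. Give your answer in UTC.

10:20-12:30, 14:50-16:05, 16:30-20:00

Kavya in UTC: 09:20-13:15, 14:10-20:00, 20:40-21:25 (add 6h to convert from UTC-6).
Beatriz in UTC: 10:20-13:00, 14:50-16:10, 16:30-21:05 (add 9h to convert from UTC-9).
Alice in UTC: 09:15-20:15 (add 5h to convert from UTC-5).
Yuki in UTC: 09:00-12:30, 14:05-16:05, 16:30-22:00 (subtract 1h to convert from UTC+1).
Kavya ∩ Beatriz: 10:20-13:00, 14:50-16:10, 16:30-20:00, 20:40-21:05.
Kavya ∩ Beatriz ∩ Alice: 10:20-13:00, 14:50-16:10, 16:30-20:00.
Kavya ∩ Beatriz ∩ Alice ∩ Yuki: 10:20-12:30, 14:50-16:05, 16:30-20:00.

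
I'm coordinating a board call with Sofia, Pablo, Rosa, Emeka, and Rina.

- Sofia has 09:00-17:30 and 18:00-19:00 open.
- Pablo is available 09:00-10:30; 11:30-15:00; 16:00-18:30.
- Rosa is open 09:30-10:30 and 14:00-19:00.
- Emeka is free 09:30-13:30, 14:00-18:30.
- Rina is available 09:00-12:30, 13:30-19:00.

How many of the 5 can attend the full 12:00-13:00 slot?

Sofia, Pablo, and Emeka can make the full 12:00-13:00 slot — that's 3.

3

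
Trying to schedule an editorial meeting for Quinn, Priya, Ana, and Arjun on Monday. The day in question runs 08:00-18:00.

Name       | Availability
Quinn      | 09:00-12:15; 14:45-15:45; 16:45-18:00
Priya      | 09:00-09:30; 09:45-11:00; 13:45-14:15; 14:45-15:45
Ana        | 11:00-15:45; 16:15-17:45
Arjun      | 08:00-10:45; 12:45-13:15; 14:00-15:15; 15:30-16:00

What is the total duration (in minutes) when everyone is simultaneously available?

45

Quinn ∩ Priya: 09:00-09:30, 09:45-11:00, 14:45-15:45.
Quinn ∩ Priya ∩ Ana: 14:45-15:45.
Quinn ∩ Priya ∩ Ana ∩ Arjun: 14:45-15:15, 15:30-15:45.
Summing the common windows: 30 + 15 = 45 minutes.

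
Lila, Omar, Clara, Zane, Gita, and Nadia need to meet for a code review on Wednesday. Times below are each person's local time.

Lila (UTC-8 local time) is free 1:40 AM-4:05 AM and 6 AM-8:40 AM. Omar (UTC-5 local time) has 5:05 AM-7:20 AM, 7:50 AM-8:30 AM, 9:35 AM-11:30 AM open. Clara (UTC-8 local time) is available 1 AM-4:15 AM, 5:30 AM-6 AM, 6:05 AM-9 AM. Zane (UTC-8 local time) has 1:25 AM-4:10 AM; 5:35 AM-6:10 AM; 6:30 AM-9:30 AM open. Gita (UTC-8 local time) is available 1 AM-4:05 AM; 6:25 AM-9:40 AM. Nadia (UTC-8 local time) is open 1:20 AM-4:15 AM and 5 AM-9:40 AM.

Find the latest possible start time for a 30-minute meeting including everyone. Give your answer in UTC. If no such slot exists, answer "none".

16:00

Lila in UTC: 09:40-12:05, 14:00-16:40 (add 8h to convert from UTC-8).
Omar in UTC: 10:05-12:20, 12:50-13:30, 14:35-16:30 (add 5h to convert from UTC-5).
Clara in UTC: 09:00-12:15, 13:30-14:00, 14:05-17:00 (add 8h to convert from UTC-8).
Zane in UTC: 09:25-12:10, 13:35-14:10, 14:30-17:30 (add 8h to convert from UTC-8).
Gita in UTC: 09:00-12:05, 14:25-17:40 (add 8h to convert from UTC-8).
Nadia in UTC: 09:20-12:15, 13:00-17:40 (add 8h to convert from UTC-8).
Lila ∩ Omar: 10:05-12:05, 14:35-16:30.
Lila ∩ Omar ∩ Clara: 10:05-12:05, 14:35-16:30.
Lila ∩ Omar ∩ Clara ∩ Zane: 10:05-12:05, 14:35-16:30.
Lila ∩ Omar ∩ Clara ∩ Zane ∩ Gita: 10:05-12:05, 14:35-16:30.
Lila ∩ Omar ∩ Clara ∩ Zane ∩ Gita ∩ Nadia: 10:05-12:05, 14:35-16:30.
The last common window of at least 30 minutes is 14:35-16:30; a 30-minute meeting can start as late as 16:00 and still end by 16:30.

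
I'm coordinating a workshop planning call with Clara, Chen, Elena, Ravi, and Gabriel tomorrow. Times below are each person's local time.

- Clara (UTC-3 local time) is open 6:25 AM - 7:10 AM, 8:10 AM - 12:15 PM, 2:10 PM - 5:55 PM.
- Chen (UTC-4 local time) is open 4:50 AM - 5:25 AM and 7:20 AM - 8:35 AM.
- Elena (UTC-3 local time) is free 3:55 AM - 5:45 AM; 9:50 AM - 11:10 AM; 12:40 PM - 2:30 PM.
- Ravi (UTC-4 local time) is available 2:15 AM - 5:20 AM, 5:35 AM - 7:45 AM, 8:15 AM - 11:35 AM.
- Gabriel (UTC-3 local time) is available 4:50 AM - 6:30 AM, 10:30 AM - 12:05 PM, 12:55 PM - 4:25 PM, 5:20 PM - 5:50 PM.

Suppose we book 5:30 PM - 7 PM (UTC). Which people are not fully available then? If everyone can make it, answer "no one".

Chen, Elena, Ravi

Clara in UTC: 09:25-10:10, 11:10-15:15, 17:10-20:55 (add 3h to convert from UTC-3).
Chen in UTC: 08:50-09:25, 11:20-12:35 (add 4h to convert from UTC-4).
Elena in UTC: 06:55-08:45, 12:50-14:10, 15:40-17:30 (add 3h to convert from UTC-3).
Ravi in UTC: 06:15-09:20, 09:35-11:45, 12:15-15:35 (add 4h to convert from UTC-4).
Gabriel in UTC: 07:50-09:30, 13:30-15:05, 15:55-19:25, 20:20-20:50 (add 3h to convert from UTC-3).
Clara: free for 17:30-19:00. Chen: not fully free for 17:30-19:00. Elena: not fully free for 17:30-19:00. Ravi: not fully free for 17:30-19:00. Gabriel: free for 17:30-19:00.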